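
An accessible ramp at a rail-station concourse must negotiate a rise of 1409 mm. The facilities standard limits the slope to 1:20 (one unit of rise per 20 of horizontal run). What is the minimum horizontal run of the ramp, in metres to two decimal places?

28.18 m

At 1:20 the run is 20 × 1409 = 28180 mm.
28180 mm = 28.18 m.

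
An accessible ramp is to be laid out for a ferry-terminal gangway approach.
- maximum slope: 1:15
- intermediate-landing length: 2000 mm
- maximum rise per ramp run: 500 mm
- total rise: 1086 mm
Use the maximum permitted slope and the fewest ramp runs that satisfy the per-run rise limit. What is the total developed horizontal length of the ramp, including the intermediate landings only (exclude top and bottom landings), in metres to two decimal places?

20.29 m

1086 / 500 = 2.17, so 3 ramp runs are needed. That means 2 intermediate landings.
Ramp run (horizontal) at 1:15: 1086 × 15 = 16290 mm.
Intermediate landings: 2 × 2000 = 4000 mm.
Total developed length = 16290 + 4000 = 20290 mm.
= 20.29 m.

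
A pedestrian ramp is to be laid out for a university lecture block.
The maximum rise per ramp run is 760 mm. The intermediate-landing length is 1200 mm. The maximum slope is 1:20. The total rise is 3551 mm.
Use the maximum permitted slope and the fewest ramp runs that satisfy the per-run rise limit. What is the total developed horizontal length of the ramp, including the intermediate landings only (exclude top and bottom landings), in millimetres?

3551 / 760 = 4.67, so 5 ramp runs are needed. That means 4 intermediate landings.
Horizontal run for 3551 mm of rise at 1:20 is 3551 × 20 = 71020 mm.
Intermediate landings: 4 × 1200 = 4800 mm.
Developed length = 71020 + 4800 = 75820 mm.

75820 mm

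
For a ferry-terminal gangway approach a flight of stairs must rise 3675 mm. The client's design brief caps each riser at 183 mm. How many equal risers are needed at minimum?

3675 / 183 = 20.08, so 21 risers are needed.

21 risers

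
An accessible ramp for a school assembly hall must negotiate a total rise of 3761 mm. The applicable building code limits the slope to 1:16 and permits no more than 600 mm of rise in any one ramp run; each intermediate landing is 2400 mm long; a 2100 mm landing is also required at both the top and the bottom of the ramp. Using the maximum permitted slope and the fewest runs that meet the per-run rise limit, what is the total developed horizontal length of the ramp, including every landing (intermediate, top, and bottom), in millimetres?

78776 mm

At most 600 each: 3761/600 = 6.27, giving 7 ramp runs. That means 6 intermediate landings.
Horizontal run for 3761 mm of rise at 1:16 is 3761 × 16 = 60176 mm.
6 intermediate landings contribute 6 × 2400 = 14400 mm.
Top and bottom landings: 2 × 2100 = 4200 mm.
Total = 60176 + 14400 + 4200 = 78776 mm.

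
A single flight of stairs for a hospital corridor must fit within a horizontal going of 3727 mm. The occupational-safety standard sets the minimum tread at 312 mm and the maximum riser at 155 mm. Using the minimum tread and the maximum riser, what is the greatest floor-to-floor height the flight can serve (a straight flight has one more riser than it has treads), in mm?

3727 / 312 = 11.95, so 11 treads fit.
Risers = treads + 1 = 12.
Maximum height = 12 × 155 = 1860 mm.

1860 mm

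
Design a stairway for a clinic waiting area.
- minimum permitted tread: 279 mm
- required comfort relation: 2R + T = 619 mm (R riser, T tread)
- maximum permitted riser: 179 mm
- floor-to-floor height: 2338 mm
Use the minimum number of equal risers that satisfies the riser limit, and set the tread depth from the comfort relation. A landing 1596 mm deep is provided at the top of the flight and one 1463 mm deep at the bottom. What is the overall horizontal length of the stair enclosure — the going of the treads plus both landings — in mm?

2338 / 179 = 13.061 → round up to 14 risers.
Each riser is 2338/14 = 167 mm (≤ 179 mm).
T = 619 − 2·167 = 285 mm, which satisfies the 279 mm minimum.
Treads = 14 − 1 = 13; going = 13 × 285 = 3705 mm.
Enclosure = 3705 + 1596 + 1463 = 6764 mm.

6764 mm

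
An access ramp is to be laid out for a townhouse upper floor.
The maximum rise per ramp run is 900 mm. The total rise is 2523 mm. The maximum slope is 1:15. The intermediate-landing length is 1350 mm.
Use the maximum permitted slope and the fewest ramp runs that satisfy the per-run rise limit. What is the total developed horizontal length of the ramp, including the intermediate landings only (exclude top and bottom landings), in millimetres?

At most 900 each: 2523/900 = 2.80, giving 3 ramp runs. That means 2 intermediate landings.
Ramp run (horizontal) at 1:15: 2523 × 15 = 37845 mm.
Intermediate landings: 2 × 1350 = 2700 mm.
Developed length = 37845 + 2700 = 40545 mm.

40545 mm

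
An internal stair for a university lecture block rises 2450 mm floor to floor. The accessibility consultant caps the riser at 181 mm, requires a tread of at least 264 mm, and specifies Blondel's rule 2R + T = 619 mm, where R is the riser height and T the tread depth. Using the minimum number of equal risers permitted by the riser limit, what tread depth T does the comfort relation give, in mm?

2450 / 181 = 13.54, so 14 risers are needed.
R = 2450 ÷ 14 = 175 mm.
T = 619 − 2·175 = 269 mm, which satisfies the 264 mm minimum.

269 mm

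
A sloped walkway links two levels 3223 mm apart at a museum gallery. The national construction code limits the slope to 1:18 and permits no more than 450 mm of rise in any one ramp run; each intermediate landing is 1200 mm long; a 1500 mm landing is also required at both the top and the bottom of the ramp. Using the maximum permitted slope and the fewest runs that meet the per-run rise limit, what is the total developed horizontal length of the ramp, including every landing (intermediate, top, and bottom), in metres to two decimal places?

3223 / 450 = 7.162 → round up to 8 ramp runs. That means 7 intermediate landings.
Horizontal run for 3223 mm of rise at 1:18 is 3223 × 18 = 58014 mm.
Intermediate landings: 7 × 1200 = 8400 mm.
Top and bottom landings: 2 × 1500 = 3000 mm.
Total = 58014 + 8400 + 3000 = 69414 mm.
= 69.41 m.

69.41 m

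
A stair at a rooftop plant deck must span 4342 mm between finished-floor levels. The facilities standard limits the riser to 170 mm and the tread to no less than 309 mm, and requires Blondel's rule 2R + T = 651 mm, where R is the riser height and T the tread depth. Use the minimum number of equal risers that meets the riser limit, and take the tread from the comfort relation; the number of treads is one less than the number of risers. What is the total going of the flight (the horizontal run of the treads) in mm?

7925 mm

4342 / 170 = 25.54, so 26 risers are needed.
Each riser is 4342/26 = 167 mm (≤ 170 mm).
From 2R + T = 651: T = 651 − 334 = 317 mm.
Treads = 26 − 1 = 25; going = 25 × 317 = 7925 mm.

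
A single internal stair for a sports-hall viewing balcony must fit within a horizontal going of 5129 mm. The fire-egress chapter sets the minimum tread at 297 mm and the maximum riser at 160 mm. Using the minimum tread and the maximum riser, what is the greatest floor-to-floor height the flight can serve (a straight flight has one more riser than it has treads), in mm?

2880 mm

5129 / 297 = 17.27, so 17 treads fit.
Risers = treads + 1 = 18.
Maximum height = 18 × 160 = 2880 mm.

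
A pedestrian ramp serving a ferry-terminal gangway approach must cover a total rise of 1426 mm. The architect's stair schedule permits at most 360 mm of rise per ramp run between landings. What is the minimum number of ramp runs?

4 runs

1426 / 360 = 3.961 → round up to 4 ramp runs.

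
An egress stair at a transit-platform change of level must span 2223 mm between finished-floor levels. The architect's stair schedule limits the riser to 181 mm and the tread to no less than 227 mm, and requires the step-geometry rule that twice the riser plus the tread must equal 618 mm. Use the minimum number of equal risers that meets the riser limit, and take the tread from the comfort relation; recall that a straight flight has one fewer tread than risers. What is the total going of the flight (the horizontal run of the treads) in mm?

3312 mm

2223 / 181 = 12.28, so 13 risers are needed.
R = 2223 ÷ 13 = 171 mm.
From 2R + T = 618: T = 618 − 342 = 276 mm.
13 risers give 12 treads; going = 12 × 276 = 3312 mm.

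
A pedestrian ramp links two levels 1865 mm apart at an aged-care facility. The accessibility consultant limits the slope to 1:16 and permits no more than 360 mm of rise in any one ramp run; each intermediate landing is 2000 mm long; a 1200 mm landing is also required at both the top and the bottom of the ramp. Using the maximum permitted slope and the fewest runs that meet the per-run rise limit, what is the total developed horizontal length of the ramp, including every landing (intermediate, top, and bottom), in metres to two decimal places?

1865 / 360 = 5.18, so 6 ramp runs are needed. That means 5 intermediate landings.
Horizontal run for 1865 mm of rise at 1:16 is 1865 × 16 = 29840 mm.
5 intermediate landings contribute 5 × 2000 = 10000 mm.
Top and bottom landings: 2 × 1200 = 2400 mm.
Total = 29840 + 10000 + 2400 = 42240 mm.
= 42.24 m.

42.24 m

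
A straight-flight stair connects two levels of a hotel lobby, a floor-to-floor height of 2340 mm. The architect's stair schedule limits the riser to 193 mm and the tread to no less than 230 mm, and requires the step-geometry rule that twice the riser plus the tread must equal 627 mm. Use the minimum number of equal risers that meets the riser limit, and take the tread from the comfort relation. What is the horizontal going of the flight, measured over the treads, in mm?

2340 / 193 = 12.124 → round up to 13 risers.
Riser R = 2340 / 13 = 180 mm, within the 193 mm limit.
T = 627 − 2·180 = 267 mm, which satisfies the 230 mm minimum.
Going = (13 − 1) × 267 = 3204 mm.

3204 mm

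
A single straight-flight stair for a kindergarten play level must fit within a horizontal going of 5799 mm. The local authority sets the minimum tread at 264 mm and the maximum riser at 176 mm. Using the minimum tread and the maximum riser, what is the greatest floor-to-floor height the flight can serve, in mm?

3872 mm

Treads that fit: ⌊5799 / 264⌋ = 21.
Risers = treads + 1 = 22.
Maximum height = 22 × 176 = 3872 mm.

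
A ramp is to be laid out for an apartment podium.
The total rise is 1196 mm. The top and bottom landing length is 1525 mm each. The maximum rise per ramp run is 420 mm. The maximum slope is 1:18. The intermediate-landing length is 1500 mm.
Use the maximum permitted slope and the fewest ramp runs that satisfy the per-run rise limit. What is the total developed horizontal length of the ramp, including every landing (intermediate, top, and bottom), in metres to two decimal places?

27.58 m

At most 420 each: 1196/420 = 2.85, giving 3 ramp runs. That means 2 intermediate landings.
Horizontal run for 1196 mm of rise at 1:18 is 1196 × 18 = 21528 mm.
2 intermediate landings contribute 2 × 1500 = 3000 mm.
Top and bottom landings: 2 × 1525 = 3050 mm.
Total = 21528 + 3000 + 3050 = 27578 mm.
= 27.58 m.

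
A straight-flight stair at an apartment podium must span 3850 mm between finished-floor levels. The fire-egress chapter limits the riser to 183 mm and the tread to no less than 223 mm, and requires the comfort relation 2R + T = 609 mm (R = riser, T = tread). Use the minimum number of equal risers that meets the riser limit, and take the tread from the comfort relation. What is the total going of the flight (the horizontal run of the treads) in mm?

3850 / 183 = 21.038 → round up to 22 risers.
Riser R = 3850 / 22 = 175 mm, within the 183 mm limit.
From 2R + T = 609: T = 609 − 350 = 259 mm.
22 risers give 21 treads; going = 21 × 259 = 5439 mm.

5439 mm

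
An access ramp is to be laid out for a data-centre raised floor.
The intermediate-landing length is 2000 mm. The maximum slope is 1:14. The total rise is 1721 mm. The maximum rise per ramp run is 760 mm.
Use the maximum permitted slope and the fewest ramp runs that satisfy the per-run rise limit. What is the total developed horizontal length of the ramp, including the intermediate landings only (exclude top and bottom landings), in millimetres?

28094 mm

1721 / 760 = 2.26, so 3 ramp runs are needed. That means 2 intermediate landings.
Ramp run (horizontal) at 1:14: 1721 × 14 = 24094 mm.
Intermediate landings: 2 × 2000 = 4000 mm.
Total developed length = 24094 + 4000 = 28094 mm.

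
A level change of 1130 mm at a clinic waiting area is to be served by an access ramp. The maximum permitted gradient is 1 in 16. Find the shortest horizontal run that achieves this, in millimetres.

18080 mm

Run = rise × 16 = 1130 × 16 = 18080 mm.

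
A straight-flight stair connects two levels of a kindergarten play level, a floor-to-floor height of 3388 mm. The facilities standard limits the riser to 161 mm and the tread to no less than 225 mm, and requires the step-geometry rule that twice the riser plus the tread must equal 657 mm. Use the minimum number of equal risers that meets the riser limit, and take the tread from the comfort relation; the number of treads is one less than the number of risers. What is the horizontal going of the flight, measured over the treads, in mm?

⌈3388/161⌉ = 22 risers.
R = 3388 ÷ 22 = 154 mm.
Tread T = 657 − 2 × 154 = 349 mm (≥ 225 mm).
Going = (22 − 1) × 349 = 7329 mm.

7329 mm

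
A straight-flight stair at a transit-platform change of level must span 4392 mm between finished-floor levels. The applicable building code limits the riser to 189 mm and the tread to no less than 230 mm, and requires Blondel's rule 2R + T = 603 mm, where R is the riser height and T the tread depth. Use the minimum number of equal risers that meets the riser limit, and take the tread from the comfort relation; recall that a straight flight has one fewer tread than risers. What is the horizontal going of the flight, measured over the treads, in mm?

5451 mm

4392 / 189 = 23.24, so 24 risers are needed.
R = 4392 ÷ 24 = 183 mm.
From 2R + T = 603: T = 603 − 366 = 237 mm.
Treads = 24 − 1 = 23; going = 23 × 237 = 5451 mm.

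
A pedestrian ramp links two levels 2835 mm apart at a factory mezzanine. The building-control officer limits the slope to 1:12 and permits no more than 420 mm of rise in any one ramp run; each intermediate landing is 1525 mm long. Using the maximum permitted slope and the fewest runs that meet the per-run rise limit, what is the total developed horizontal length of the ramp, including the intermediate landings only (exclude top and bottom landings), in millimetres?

43170 mm

2835 / 420 = 6.75, so 7 ramp runs are needed. That means 6 intermediate landings.
Ramp run (horizontal) at 1:12: 2835 × 12 = 34020 mm.
6 intermediate landings contribute 6 × 1525 = 9150 mm.
Total developed length = 34020 + 9150 = 43170 mm.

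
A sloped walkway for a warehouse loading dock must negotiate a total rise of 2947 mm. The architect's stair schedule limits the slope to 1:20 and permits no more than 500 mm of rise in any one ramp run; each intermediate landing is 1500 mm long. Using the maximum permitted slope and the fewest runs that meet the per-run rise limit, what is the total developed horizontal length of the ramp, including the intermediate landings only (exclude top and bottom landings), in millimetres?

⌈2947/500⌉ = 6 ramp runs. That means 5 intermediate landings.
Horizontal run for 2947 mm of rise at 1:20 is 2947 × 20 = 58940 mm.
Intermediate landings: 5 × 1500 = 7500 mm.
Developed length = 58940 + 7500 = 66440 mm.

66440 mm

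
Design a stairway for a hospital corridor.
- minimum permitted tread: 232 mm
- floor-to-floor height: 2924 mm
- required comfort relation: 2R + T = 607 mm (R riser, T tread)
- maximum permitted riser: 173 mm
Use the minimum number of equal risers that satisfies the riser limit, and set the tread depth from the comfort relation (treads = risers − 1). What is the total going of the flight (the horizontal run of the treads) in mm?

4208 mm

2924 / 173 = 16.902 → round up to 17 risers.
R = 2924 ÷ 17 = 172 mm.
T = 607 − 2·172 = 263 mm, which satisfies the 232 mm minimum.
17 risers give 16 treads; going = 16 × 263 = 4208 mm.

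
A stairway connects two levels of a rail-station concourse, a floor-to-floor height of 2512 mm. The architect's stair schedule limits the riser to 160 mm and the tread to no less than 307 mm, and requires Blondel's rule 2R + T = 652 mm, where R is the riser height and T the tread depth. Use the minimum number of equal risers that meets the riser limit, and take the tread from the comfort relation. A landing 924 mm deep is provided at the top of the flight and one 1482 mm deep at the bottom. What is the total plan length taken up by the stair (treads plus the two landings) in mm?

7476 mm

2512 / 160 = 15.700 → round up to 16 risers.
Riser R = 2512 / 16 = 157 mm, within the 160 mm limit.
T = 652 − 2·157 = 338 mm, which satisfies the 307 mm minimum.
Going = (16 − 1) × 338 = 5070 mm.
Enclosure = 5070 + 924 + 1482 = 7476 mm.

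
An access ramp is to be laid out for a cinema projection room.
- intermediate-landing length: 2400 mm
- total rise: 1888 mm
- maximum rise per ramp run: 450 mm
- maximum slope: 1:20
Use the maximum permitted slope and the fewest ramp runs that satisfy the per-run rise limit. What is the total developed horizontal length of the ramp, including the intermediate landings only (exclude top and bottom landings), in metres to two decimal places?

47.36 m

⌈1888/450⌉ = 5 ramp runs. That means 4 intermediate landings.
Ramp run (horizontal) at 1:20: 1888 × 20 = 37760 mm.
4 intermediate landings contribute 4 × 2400 = 9600 mm.
Total developed length = 37760 + 9600 = 47360 mm.
= 47.36 m.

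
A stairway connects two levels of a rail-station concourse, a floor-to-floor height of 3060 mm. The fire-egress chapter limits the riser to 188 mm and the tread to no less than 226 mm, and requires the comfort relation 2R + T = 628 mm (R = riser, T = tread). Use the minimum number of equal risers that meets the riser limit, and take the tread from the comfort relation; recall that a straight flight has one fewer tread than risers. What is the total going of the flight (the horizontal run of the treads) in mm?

4288 mm

3060 / 188 = 16.277 → round up to 17 risers.
Riser R = 3060 / 17 = 180 mm, within the 188 mm limit.
From 2R + T = 628: T = 628 − 360 = 268 mm.
Treads = 17 − 1 = 16; going = 16 × 268 = 4288 mm.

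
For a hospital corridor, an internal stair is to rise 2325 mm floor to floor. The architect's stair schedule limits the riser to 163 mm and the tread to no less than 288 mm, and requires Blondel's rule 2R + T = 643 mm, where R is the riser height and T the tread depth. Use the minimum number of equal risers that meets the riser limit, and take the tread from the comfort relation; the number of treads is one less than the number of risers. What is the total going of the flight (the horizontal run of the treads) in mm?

At most 163 each: 2325/163 = 14.26, giving 15 risers.
R = 2325 ÷ 15 = 155 mm.
From 2R + T = 643: T = 643 − 310 = 333 mm.
15 risers give 14 treads; going = 14 × 333 = 4662 mm.

4662 mm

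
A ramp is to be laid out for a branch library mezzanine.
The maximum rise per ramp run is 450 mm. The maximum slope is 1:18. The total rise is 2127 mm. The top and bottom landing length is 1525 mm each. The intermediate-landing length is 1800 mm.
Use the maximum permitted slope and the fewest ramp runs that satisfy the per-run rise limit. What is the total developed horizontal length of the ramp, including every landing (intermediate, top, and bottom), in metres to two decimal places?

48.54 m

⌈2127/450⌉ = 5 ramp runs. That means 4 intermediate landings.
Ramp run (horizontal) at 1:18: 2127 × 18 = 38286 mm.
Intermediate landings: 4 × 1800 = 7200 mm.
Top and bottom landings: 2 × 1525 = 3050 mm.
Total = 38286 + 7200 + 3050 = 48536 mm.
= 48.54 m.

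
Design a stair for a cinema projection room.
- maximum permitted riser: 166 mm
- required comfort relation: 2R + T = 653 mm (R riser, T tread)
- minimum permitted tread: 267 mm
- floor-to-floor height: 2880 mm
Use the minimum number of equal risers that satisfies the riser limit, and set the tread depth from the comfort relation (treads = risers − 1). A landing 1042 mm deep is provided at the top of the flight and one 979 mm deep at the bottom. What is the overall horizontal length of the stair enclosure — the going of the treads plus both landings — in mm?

7682 mm

2880 / 166 = 17.35, so 18 risers are needed.
Riser R = 2880 / 18 = 160 mm, within the 166 mm limit.
T = 653 − 2·160 = 333 mm, which satisfies the 267 mm minimum.
Treads = 18 − 1 = 17; going = 17 × 333 = 5661 mm.
Enclosure = 5661 + 1042 + 979 = 7682 mm.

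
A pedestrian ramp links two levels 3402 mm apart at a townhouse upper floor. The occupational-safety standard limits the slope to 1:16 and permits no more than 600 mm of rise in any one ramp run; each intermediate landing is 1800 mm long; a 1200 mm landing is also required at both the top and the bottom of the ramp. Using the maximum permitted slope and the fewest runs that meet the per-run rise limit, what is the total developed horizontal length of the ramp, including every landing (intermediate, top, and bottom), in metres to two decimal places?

3402 / 600 = 5.670 → round up to 6 ramp runs. That means 5 intermediate landings.
Horizontal run for 3402 mm of rise at 1:16 is 3402 × 16 = 54432 mm.
5 intermediate landings contribute 5 × 1800 = 9000 mm.
Top and bottom landings: 2 × 1200 = 2400 mm.
Total = 54432 + 9000 + 2400 = 65832 mm.
= 65.83 m.

65.83 m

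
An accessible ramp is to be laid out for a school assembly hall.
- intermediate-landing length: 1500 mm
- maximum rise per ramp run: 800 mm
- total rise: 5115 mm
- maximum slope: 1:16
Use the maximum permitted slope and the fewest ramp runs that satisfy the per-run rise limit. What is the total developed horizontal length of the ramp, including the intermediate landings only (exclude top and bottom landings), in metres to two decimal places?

90.84 m

⌈5115/800⌉ = 7 ramp runs. That means 6 intermediate landings.
Ramp run (horizontal) at 1:16: 5115 × 16 = 81840 mm.
6 intermediate landings contribute 6 × 1500 = 9000 mm.
Total developed length = 81840 + 9000 = 90840 mm.
= 90.84 m.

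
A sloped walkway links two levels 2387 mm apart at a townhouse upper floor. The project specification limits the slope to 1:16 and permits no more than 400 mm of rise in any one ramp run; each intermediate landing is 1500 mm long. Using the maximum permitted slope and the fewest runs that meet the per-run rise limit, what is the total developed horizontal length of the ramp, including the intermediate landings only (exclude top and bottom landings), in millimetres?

45692 mm

⌈2387/400⌉ = 6 ramp runs. That means 5 intermediate landings.
Horizontal run for 2387 mm of rise at 1:16 is 2387 × 16 = 38192 mm.
Intermediate landings: 5 × 1500 = 7500 mm.
Developed length = 38192 + 7500 = 45692 mm.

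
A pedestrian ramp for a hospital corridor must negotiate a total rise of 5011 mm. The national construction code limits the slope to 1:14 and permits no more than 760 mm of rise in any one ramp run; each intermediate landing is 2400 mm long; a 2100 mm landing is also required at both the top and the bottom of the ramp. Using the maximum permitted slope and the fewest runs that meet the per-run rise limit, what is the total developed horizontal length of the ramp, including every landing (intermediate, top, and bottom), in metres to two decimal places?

88.75 m

5011 / 760 = 6.59, so 7 ramp runs are needed. That means 6 intermediate landings.
Ramp run (horizontal) at 1:14: 5011 × 14 = 70154 mm.
Intermediate landings: 6 × 2400 = 14400 mm.
Top and bottom landings: 2 × 2100 = 4200 mm.
Total = 70154 + 14400 + 4200 = 88754 mm.
= 88.75 m.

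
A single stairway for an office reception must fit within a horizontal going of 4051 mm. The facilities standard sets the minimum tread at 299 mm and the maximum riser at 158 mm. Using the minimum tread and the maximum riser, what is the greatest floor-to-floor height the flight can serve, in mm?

2212 mm

4051 / 299 = 13.55, so 13 treads fit.
Risers = treads + 1 = 14.
Maximum height = 14 × 158 = 2212 mm.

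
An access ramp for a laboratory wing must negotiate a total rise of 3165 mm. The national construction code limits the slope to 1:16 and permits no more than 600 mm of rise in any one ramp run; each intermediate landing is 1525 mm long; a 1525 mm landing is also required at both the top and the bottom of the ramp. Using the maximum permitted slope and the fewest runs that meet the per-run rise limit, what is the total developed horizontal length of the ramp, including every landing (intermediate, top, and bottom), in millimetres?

61315 mm

3165 / 600 = 5.275 → round up to 6 ramp runs. That means 5 intermediate landings.
Horizontal run for 3165 mm of rise at 1:16 is 3165 × 16 = 50640 mm.
Intermediate landings: 5 × 1525 = 7625 mm.
Top and bottom landings: 2 × 1525 = 3050 mm.
Total = 50640 + 7625 + 3050 = 61315 mm.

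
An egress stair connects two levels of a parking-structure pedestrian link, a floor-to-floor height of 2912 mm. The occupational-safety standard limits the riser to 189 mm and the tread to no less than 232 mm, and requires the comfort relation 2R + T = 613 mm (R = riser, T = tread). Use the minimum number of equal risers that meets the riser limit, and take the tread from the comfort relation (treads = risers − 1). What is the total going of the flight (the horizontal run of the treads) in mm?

2912 / 189 = 15.41, so 16 risers are needed.
Each riser is 2912/16 = 182 mm (≤ 189 mm).
T = 613 − 2·182 = 249 mm, which satisfies the 232 mm minimum.
Going = (16 − 1) × 249 = 3735 mm.

3735 mm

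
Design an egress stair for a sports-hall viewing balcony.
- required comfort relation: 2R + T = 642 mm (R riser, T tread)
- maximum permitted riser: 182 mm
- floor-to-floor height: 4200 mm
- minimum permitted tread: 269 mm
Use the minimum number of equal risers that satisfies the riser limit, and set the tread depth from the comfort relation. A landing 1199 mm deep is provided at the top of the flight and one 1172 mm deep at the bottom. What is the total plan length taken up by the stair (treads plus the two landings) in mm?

At most 182 each: 4200/182 = 23.08, giving 24 risers.
Each riser is 4200/24 = 175 mm (≤ 182 mm).
T = 642 − 2·175 = 292 mm, which satisfies the 269 mm minimum.
Treads = 24 − 1 = 23; going = 23 × 292 = 6716 mm.
Add landings: 6716 + 1199 + 1172 = 9087 mm.

9087 mm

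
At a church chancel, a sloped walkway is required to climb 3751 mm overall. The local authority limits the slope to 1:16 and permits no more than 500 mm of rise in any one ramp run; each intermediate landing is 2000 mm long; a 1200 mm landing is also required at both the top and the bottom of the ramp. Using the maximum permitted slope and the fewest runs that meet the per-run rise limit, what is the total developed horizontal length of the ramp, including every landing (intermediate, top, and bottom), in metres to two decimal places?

At most 500 each: 3751/500 = 7.50, giving 8 ramp runs. That means 7 intermediate landings.
Ramp run (horizontal) at 1:16: 3751 × 16 = 60016 mm.
7 intermediate landings contribute 7 × 2000 = 14000 mm.
Top and bottom landings: 2 × 1200 = 2400 mm.
Total = 60016 + 14000 + 2400 = 76416 mm.
= 76.42 m.

76.42 m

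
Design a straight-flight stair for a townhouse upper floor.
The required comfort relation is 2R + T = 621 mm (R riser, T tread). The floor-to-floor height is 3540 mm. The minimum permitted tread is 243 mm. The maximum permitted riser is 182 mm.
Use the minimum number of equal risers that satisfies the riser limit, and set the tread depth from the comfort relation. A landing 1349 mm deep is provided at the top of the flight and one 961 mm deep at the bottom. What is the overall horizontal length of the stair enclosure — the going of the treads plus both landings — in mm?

7383 mm

3540 / 182 = 19.45, so 20 risers are needed.
Riser R = 3540 / 20 = 177 mm, within the 182 mm limit.
T = 621 − 2·177 = 267 mm, which satisfies the 243 mm minimum.
20 risers give 19 treads; going = 19 × 267 = 5073 mm.
Add landings: 5073 + 1349 + 961 = 7383 mm.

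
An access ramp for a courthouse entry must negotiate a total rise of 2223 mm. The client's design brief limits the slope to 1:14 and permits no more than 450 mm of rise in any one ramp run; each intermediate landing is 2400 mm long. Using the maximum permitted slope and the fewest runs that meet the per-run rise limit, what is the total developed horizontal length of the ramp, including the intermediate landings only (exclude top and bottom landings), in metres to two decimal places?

40.72 m

⌈2223/450⌉ = 5 ramp runs. That means 4 intermediate landings.
Ramp run (horizontal) at 1:14: 2223 × 14 = 31122 mm.
4 intermediate landings contribute 4 × 2400 = 9600 mm.
Developed length = 31122 + 9600 = 40722 mm.
= 40.72 m.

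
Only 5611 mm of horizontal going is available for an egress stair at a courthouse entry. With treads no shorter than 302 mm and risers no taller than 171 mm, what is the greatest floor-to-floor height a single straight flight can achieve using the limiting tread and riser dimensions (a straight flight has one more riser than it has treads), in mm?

5611 / 302 = 18.58, so 18 treads fit.
Risers = treads + 1 = 19.
Maximum height = 19 × 171 = 3249 mm.

3249 mm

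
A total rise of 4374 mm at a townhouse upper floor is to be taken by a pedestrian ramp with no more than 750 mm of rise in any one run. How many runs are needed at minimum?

6 runs

4374 / 750 = 5.832 → round up to 6 ramp runs.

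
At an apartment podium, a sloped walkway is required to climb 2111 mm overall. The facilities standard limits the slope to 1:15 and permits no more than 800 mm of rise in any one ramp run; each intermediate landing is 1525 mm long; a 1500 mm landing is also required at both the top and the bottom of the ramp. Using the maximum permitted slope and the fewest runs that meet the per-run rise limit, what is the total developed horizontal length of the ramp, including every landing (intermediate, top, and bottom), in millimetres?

2111 / 800 = 2.639 → round up to 3 ramp runs. That means 2 intermediate landings.
Horizontal run for 2111 mm of rise at 1:15 is 2111 × 15 = 31665 mm.
2 intermediate landings contribute 2 × 1525 = 3050 mm.
Top and bottom landings: 2 × 1500 = 3000 mm.
Total = 31665 + 3050 + 3000 = 37715 mm.

37715 mm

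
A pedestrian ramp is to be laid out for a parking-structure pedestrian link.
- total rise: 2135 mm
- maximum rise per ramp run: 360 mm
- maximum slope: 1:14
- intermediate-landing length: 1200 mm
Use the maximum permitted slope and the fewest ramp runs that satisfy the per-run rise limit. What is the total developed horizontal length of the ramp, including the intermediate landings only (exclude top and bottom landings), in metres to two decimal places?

35.89 m

2135 / 360 = 5.93, so 6 ramp runs are needed. That means 5 intermediate landings.
Ramp run (horizontal) at 1:14: 2135 × 14 = 29890 mm.
5 intermediate landings contribute 5 × 1200 = 6000 mm.
Total developed length = 29890 + 6000 = 35890 mm.
= 35.89 m.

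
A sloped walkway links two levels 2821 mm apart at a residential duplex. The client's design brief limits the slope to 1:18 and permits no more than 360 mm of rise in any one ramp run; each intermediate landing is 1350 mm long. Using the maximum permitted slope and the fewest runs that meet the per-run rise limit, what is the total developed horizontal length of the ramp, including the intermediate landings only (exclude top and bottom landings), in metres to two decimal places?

2821 / 360 = 7.84, so 8 ramp runs are needed. That means 7 intermediate landings.
Horizontal run for 2821 mm of rise at 1:18 is 2821 × 18 = 50778 mm.
7 intermediate landings contribute 7 × 1350 = 9450 mm.
Total developed length = 50778 + 9450 = 60228 mm.
= 60.23 m.

60.23 m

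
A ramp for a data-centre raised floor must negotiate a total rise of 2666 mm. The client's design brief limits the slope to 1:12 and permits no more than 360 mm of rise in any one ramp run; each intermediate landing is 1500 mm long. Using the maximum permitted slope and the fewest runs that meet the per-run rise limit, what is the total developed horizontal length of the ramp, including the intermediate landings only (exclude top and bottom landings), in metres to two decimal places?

2666 / 360 = 7.406 → round up to 8 ramp runs. That means 7 intermediate landings.
Horizontal run for 2666 mm of rise at 1:12 is 2666 × 12 = 31992 mm.
7 intermediate landings contribute 7 × 1500 = 10500 mm.
Total developed length = 31992 + 10500 = 42492 mm.
= 42.49 m.

42.49 m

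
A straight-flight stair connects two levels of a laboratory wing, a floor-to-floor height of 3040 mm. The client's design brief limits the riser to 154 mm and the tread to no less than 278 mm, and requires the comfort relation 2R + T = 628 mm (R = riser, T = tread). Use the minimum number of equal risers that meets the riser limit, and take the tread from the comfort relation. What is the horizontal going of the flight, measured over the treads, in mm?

At most 154 each: 3040/154 = 19.74, giving 20 risers.
Each riser is 3040/20 = 152 mm (≤ 154 mm).
Tread T = 628 − 2 × 152 = 324 mm (≥ 278 mm).
Treads = 20 − 1 = 19; going = 19 × 324 = 6156 mm.

6156 mm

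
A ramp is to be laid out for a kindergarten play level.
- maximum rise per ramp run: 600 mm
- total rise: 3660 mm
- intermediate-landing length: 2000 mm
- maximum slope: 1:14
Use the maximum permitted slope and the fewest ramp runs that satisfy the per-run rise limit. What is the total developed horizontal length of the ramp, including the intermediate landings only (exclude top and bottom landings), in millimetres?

3660 / 600 = 6.10, so 7 ramp runs are needed. That means 6 intermediate landings.
Ramp run (horizontal) at 1:14: 3660 × 14 = 51240 mm.
Intermediate landings: 6 × 2000 = 12000 mm.
Total developed length = 51240 + 12000 = 63240 mm.

63240 mm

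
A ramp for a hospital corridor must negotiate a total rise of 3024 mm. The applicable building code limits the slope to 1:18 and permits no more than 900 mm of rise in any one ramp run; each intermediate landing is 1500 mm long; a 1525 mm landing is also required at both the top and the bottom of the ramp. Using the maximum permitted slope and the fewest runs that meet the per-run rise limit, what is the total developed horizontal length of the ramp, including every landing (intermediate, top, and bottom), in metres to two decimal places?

61.98 m

3024 / 900 = 3.360 → round up to 4 ramp runs. That means 3 intermediate landings.
Ramp run (horizontal) at 1:18: 3024 × 18 = 54432 mm.
3 intermediate landings contribute 3 × 1500 = 4500 mm.
Top and bottom landings: 2 × 1525 = 3050 mm.
Total = 54432 + 4500 + 3050 = 61982 mm.
= 61.98 m.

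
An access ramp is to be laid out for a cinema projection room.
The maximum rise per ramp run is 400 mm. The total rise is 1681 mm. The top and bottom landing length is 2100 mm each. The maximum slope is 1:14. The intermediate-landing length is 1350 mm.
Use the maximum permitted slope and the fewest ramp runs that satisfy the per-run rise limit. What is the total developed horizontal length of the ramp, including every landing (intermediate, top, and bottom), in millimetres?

At most 400 each: 1681/400 = 4.20, giving 5 ramp runs. That means 4 intermediate landings.
Horizontal run for 1681 mm of rise at 1:14 is 1681 × 14 = 23534 mm.
4 intermediate landings contribute 4 × 1350 = 5400 mm.
Top and bottom landings: 2 × 2100 = 4200 mm.
Total = 23534 + 5400 + 4200 = 33134 mm.

33134 mm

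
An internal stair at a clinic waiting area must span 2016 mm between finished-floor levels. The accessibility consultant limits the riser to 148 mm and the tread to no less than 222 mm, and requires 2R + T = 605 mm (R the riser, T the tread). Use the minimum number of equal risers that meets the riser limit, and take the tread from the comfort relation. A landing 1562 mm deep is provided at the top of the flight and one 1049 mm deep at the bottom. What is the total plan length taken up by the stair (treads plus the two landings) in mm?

2016 / 148 = 13.62, so 14 risers are needed.
Each riser is 2016/14 = 144 mm (≤ 148 mm).
Tread T = 605 − 2 × 144 = 317 mm (≥ 222 mm).
Going = (14 − 1) × 317 = 4121 mm.
Add landings: 4121 + 1562 + 1049 = 6732 mm.

6732 mm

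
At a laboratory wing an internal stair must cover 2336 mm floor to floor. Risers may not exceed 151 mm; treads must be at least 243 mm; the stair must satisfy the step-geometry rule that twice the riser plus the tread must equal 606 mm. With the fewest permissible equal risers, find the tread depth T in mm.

314 mm

At most 151 each: 2336/151 = 15.47, giving 16 risers.
Riser R = 2336 / 16 = 146 mm, within the 151 mm limit.
T = 606 − 2·146 = 314 mm, which satisfies the 243 mm minimum.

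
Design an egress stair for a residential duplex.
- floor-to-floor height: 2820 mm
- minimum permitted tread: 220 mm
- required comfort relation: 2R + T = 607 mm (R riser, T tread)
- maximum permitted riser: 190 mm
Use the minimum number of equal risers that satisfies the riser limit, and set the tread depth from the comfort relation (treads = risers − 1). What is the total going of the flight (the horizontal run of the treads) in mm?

3234 mm

2820 / 190 = 14.842 → round up to 15 risers.
Riser R = 2820 / 15 = 188 mm, within the 190 mm limit.
Tread T = 607 − 2 × 188 = 231 mm (≥ 220 mm).
Going = (15 − 1) × 231 = 3234 mm.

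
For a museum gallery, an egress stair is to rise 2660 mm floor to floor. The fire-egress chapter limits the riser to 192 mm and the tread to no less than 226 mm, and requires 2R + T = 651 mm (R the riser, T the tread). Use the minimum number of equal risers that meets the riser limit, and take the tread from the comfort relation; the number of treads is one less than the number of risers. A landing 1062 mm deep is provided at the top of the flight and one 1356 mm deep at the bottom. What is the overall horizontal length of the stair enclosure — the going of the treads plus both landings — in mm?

2660 / 192 = 13.854 → round up to 14 risers.
Riser R = 2660 / 14 = 190 mm, within the 192 mm limit.
Tread T = 651 − 2 × 190 = 271 mm (≥ 226 mm).
Treads = 14 − 1 = 13; going = 13 × 271 = 3523 mm.
Add landings: 3523 + 1062 + 1356 = 5941 mm.

5941 mm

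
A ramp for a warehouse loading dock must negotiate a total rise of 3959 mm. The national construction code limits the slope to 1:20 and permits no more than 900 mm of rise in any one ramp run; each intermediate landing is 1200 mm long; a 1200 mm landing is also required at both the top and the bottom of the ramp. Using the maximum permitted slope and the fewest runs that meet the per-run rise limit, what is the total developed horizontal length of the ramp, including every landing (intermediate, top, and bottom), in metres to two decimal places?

⌈3959/900⌉ = 5 ramp runs. That means 4 intermediate landings.
Horizontal run for 3959 mm of rise at 1:20 is 3959 × 20 = 79180 mm.
4 intermediate landings contribute 4 × 1200 = 4800 mm.
Top and bottom landings: 2 × 1200 = 2400 mm.
Total = 79180 + 4800 + 2400 = 86380 mm.
= 86.38 m.

86.38 m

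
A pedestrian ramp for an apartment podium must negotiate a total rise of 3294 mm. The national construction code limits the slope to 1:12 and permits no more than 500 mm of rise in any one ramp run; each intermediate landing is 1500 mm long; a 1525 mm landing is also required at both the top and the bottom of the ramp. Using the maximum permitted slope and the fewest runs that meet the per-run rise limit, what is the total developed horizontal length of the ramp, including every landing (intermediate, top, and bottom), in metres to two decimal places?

51.58 m

3294 / 500 = 6.588 → round up to 7 ramp runs. That means 6 intermediate landings.
Ramp run (horizontal) at 1:12: 3294 × 12 = 39528 mm.
6 intermediate landings contribute 6 × 1500 = 9000 mm.
Top and bottom landings: 2 × 1525 = 3050 mm.
Total = 39528 + 9000 + 3050 = 51578 mm.
= 51.58 m.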